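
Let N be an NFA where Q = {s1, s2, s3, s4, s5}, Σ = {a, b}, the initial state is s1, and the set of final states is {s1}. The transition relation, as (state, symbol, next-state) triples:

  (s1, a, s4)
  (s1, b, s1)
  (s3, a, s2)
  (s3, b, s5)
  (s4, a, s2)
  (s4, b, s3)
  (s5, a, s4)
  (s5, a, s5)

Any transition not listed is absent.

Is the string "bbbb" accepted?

Yes

Start in {s1}.
Read 'b': s1→{s1}; now {s1}.
Read 'b': s1→{s1}; now {s1}.
Read 'b': s1→{s1}; now {s1}.
Read 'b': s1→{s1}; now {s1}.
The final set {s1} contains the accepting state s1.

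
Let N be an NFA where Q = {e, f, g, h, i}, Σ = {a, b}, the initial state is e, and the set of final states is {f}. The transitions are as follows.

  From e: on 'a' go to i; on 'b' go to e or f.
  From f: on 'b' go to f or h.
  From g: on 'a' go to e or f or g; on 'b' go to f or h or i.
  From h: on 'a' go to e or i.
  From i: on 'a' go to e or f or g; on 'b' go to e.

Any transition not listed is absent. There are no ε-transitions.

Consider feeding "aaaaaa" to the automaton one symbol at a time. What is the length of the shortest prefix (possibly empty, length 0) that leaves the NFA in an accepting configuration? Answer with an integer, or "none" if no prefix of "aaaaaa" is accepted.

Start in {e}.
Read 'a': e→{i}; now {i}.
Read 'a': i→{e, f, g}; now {e, f, g}.
None of the earlier sets intersect F, but {e, f, g} does.

2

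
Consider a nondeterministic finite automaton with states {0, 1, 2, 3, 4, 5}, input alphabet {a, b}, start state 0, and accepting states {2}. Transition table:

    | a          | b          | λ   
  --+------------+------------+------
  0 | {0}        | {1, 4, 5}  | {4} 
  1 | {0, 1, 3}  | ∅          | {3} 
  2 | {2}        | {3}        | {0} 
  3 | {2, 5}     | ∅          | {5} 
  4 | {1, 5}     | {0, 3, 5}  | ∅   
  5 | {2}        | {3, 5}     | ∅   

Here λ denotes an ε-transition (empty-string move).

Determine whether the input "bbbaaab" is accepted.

Start: ε-closure({0}) = {0, 4}.
Read 'b': 0→{1, 4, 5}, 4→{0, 3, 5}; now {0, 1, 3, 4, 5}.
Read 'b': 0→{1, 4, 5}, 1→∅, 3→∅, 4→{0, 3, 5}, 5→{3, 5}; now {0, 1, 3, 4, 5}.
Read 'b': 0→{1, 4, 5}, 1→∅, 3→∅, 4→{0, 3, 5}, 5→{3, 5}; now {0, 1, 3, 4, 5}.
Read 'a': 0→{0}, 1→{0, 1, 3}, 3→{2, 5}, 4→{1, 5}, 5→{2}; union {0, 1, 2, 3, 5}; ε-closure = {0, 1, 2, 3, 4, 5}.
Read 'a': 0→{0}, 1→{0, 1, 3}, 2→{2}, 3→{2, 5}, 4→{1, 5}, 5→{2}; union {0, 1, 2, 3, 5}; ε-closure = {0, 1, 2, 3, 4, 5}.
Read 'a': 0→{0}, 1→{0, 1, 3}, 2→{2}, 3→{2, 5}, 4→{1, 5}, 5→{2}; union {0, 1, 2, 3, 5}; ε-closure = {0, 1, 2, 3, 4, 5}.
Read 'b': 0→{1, 4, 5}, 1→∅, 2→{3}, 3→∅, 4→{0, 3, 5}, 5→{3, 5}; now {0, 1, 3, 4, 5}.
The final set {0, 1, 3, 4, 5} contains no accepting state.

No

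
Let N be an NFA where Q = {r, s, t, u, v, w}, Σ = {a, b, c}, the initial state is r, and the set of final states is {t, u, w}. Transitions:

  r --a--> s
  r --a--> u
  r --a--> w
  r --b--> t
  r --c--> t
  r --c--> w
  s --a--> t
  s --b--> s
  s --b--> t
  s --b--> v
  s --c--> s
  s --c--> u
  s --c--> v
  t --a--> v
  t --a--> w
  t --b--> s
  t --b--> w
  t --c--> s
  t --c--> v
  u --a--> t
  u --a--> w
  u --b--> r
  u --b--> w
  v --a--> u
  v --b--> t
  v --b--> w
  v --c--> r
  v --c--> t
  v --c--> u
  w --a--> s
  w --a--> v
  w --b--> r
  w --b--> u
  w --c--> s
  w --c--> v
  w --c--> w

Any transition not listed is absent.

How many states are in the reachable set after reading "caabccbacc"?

Start in {r}.
Read 'c': r→{t, w}; now {t, w}.
Read 'a': t→{v, w}, w→{s, v}; now {s, v, w}.
Read 'a': s→{t}, v→{u}, w→{s, v}; now {s, t, u, v}.
Read 'b': s→{s, t, v}, t→{s, w}, u→{r, w}, v→{t, w}; now {r, s, t, v, w}.
Read 'c': r→{t, w}, s→{s, u, v}, t→{s, v}, v→{r, t, u}, w→{s, v, w}; now {r, s, t, u, v, w}.
Read 'c': r→{t, w}, s→{s, u, v}, t→{s, v}, u→∅, v→{r, t, u}, w→{s, v, w}; now {r, s, t, u, v, w}.
Read 'b': r→{t}, s→{s, t, v}, t→{s, w}, u→{r, w}, v→{t, w}, w→{r, u}; now {r, s, t, u, v, w}.
Read 'a': r→{s, u, w}, s→{t}, t→{v, w}, u→{t, w}, v→{u}, w→{s, v}; now {s, t, u, v, w}.
Read 'c': s→{s, u, v}, t→{s, v}, u→∅, v→{r, t, u}, w→{s, v, w}; now {r, s, t, u, v, w}.
Read 'c': r→{t, w}, s→{s, u, v}, t→{s, v}, u→∅, v→{r, t, u}, w→{s, v, w}; now {r, s, t, u, v, w}.
That set has 6 states.

6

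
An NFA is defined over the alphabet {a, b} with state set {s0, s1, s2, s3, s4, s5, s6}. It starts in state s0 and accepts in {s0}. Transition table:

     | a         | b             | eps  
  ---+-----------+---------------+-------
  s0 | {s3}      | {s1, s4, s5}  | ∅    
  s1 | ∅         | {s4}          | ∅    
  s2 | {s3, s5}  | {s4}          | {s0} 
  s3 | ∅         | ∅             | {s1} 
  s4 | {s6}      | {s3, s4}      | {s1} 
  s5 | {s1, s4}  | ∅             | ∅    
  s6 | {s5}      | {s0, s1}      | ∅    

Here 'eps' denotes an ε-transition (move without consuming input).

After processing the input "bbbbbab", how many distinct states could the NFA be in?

2

Start in {s0}.
Read 'b': {s0} → {s1, s4, s5}.
Read 'b': {s1, s4, s5} → {s1, s3, s4}.
Read 'b': {s1, s3, s4} → {s1, s3, s4}.
Read 'b': {s1, s3, s4} → {s1, s3, s4}.
Read 'b': {s1, s3, s4} → {s1, s3, s4}.
Read 'a': {s1, s3, s4} → {s6}.
Read 'b': {s6} → {s0, s1}.
That set has 2 states.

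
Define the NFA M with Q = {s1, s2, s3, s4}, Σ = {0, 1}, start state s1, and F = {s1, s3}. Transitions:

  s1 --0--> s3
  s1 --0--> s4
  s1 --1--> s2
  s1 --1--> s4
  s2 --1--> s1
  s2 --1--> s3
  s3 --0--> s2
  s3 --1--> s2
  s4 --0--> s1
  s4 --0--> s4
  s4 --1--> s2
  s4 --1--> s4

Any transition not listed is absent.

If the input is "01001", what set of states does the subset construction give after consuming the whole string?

{s2, s4}

Start in {s1}.
Read '0': {s1} → {s3, s4}.
Read '1': {s3, s4} → {s2, s4}.
Read '0': {s2, s4} → {s1, s4}.
Read '0': {s1, s4} → {s1, s3, s4}.
Read '1': {s1, s3, s4} → {s2, s4}.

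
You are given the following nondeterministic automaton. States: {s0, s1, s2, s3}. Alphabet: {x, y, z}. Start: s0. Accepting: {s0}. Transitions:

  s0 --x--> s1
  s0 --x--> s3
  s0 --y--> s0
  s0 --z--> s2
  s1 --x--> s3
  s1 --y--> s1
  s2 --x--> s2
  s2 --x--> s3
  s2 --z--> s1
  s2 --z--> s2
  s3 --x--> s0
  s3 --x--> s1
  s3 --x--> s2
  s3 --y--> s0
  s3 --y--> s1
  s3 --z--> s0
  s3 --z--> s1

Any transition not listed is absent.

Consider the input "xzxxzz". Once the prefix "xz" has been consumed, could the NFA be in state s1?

Start in {s0}.
Read 'x': s0→{s1, s3}; now {s1, s3}.
Read 'z': s1→∅, s3→{s0, s1}; now {s0, s1}.
State s1 is in {s0, s1}.

Yes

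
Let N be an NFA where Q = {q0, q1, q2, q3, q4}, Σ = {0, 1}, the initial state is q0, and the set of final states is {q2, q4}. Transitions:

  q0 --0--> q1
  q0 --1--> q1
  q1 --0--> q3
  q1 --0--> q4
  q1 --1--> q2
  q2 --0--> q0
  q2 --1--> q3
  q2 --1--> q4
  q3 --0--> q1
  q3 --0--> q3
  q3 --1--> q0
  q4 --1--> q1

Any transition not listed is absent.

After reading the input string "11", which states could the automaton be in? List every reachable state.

{q2}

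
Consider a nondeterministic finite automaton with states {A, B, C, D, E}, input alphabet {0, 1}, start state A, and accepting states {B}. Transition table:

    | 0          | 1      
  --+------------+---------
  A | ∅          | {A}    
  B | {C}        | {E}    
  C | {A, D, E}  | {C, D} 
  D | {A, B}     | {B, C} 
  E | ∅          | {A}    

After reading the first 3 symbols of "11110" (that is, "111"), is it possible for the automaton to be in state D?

No

Start in {A}.
Read '1': {A} → {A}.
Read '1': {A} → {A}.
Read '1': {A} → {A}.
State D is not in {A}.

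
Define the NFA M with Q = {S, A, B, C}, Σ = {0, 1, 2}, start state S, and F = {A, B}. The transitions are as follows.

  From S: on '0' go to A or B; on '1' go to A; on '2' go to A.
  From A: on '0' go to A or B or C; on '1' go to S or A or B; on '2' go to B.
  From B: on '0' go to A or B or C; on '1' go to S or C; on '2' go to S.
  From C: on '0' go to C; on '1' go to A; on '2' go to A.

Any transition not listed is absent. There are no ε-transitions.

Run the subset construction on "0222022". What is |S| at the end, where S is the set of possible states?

3

Start in {S}.
Read '0': S→{A, B}; now {A, B}.
Read '2': A→{B}, B→{S}; now {S, B}.
Read '2': S→{A}, B→{S}; now {S, A}.
Read '2': S→{A}, A→{B}; now {A, B}.
Read '0': A→{A, B, C}, B→{A, B, C}; now {A, B, C}.
Read '2': A→{B}, B→{S}, C→{A}; now {S, A, B}.
Read '2': S→{A}, A→{B}, B→{S}; now {S, A, B}.
That set has 3 states.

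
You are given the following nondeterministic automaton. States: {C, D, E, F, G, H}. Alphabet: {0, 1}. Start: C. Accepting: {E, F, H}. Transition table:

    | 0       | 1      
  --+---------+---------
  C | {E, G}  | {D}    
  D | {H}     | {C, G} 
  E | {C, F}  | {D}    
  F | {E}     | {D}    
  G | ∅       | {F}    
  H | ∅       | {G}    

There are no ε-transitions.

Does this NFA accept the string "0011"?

Start in {C}.
Read '0': {C} → {E, G}.
Read '0': {E, G} → {C, F}.
Read '1': {C, F} → {D}.
Read '1': {D} → {C, G}.
The final set {C, G} contains no accepting state.

No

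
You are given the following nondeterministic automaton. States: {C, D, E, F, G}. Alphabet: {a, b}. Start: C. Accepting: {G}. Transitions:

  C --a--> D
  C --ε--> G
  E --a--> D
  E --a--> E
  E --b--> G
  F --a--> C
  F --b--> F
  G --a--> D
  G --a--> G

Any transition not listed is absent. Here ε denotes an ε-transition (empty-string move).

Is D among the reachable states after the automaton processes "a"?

Start: ε-closure({C}) = {C, G}.
Read 'a': {C, G} → {D, G}.
State D is in {D, G}.

Yes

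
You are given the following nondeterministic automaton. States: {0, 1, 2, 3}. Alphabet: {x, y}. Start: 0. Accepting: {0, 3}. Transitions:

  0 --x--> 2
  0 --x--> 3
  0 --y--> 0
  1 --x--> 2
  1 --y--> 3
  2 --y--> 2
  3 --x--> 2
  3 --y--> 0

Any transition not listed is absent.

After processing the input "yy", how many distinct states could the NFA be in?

1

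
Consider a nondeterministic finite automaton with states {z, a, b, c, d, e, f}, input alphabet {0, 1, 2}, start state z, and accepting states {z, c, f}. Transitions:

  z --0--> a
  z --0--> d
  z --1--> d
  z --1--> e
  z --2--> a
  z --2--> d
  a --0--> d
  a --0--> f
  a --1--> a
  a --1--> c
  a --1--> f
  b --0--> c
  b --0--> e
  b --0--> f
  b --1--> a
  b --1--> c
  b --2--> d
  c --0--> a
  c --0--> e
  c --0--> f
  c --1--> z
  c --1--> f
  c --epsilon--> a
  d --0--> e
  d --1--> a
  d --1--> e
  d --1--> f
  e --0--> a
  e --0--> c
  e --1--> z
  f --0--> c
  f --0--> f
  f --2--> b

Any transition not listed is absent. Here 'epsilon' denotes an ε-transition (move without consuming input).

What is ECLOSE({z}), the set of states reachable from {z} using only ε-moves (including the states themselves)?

Begin with {z}.
No ε-moves leave this set, so the closure equals the set itself.

{z}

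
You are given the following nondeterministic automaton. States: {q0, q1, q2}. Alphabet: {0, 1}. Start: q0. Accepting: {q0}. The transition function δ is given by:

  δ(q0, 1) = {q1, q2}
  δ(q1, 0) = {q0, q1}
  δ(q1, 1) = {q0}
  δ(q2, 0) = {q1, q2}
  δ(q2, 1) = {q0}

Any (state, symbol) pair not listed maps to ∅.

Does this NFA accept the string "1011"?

Start in {q0}.
Read '1': {q0} → {q1, q2}.
Read '0': {q1, q2} → {q0, q1, q2}.
Read '1': {q0, q1, q2} → {q0, q1, q2}.
Read '1': {q0, q1, q2} → {q0, q1, q2}.
The final set {q0, q1, q2} contains the accepting state q0.

Yes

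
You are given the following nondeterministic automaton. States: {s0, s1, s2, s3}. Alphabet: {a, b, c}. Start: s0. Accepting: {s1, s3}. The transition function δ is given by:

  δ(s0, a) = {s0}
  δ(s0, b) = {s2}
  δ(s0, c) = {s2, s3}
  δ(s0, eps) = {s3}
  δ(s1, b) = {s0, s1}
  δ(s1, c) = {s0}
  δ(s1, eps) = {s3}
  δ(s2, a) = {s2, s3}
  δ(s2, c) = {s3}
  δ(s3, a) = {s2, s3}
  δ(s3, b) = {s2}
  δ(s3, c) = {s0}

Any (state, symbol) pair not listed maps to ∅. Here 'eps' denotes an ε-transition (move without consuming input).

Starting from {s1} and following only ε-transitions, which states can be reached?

Begin with {s1}.
ε-move s1 → s3; add s3.

{s1, s3}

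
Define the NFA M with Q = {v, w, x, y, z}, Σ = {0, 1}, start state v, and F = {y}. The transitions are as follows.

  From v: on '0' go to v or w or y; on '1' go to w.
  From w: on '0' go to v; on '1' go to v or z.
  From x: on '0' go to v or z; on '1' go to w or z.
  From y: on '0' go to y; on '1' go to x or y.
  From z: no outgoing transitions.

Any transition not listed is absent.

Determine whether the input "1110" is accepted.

No

Start in {v}.
Read '1': v→{w}; now {w}.
Read '1': w→{v, z}; now {v, z}.
Read '1': v→{w}, z→∅; now {w}.
Read '0': w→{v}; now {v}.
The final set {v} contains no accepting state.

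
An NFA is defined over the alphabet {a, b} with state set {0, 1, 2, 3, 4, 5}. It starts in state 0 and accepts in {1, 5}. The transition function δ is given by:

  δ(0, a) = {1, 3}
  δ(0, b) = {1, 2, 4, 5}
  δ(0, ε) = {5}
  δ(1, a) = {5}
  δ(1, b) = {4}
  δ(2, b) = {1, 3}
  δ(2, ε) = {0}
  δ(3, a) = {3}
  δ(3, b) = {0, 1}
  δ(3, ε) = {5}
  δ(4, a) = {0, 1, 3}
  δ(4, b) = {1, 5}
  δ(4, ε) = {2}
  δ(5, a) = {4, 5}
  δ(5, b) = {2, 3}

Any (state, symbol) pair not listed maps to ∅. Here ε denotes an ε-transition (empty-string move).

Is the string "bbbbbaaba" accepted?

Yes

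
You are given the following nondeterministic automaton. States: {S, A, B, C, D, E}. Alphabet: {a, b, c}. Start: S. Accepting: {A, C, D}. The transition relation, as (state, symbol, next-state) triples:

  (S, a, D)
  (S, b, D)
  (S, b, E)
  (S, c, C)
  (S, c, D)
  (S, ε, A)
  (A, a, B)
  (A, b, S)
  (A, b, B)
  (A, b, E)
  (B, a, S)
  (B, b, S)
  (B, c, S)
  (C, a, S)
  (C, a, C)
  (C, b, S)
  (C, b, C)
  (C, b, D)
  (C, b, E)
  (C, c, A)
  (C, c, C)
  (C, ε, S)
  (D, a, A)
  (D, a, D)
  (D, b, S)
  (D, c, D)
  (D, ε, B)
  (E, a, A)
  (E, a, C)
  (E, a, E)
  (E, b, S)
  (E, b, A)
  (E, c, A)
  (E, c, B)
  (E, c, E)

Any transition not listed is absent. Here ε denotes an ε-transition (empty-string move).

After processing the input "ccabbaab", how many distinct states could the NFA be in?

6

Start: ε-closure({S}) = {S, A}.
Read 'c': S→{C, D}, A→∅; union {C, D}; ε-closure = {S, A, B, C, D}.
Read 'c': S→{C, D}, A→∅, B→{S}, C→{A, C}, D→{D}; union {S, A, C, D}; ε-closure = {S, A, B, C, D}.
Read 'a': S→{D}, A→{B}, B→{S}, C→{S, C}, D→{A, D}; now {S, A, B, C, D}.
Read 'b': S→{D, E}, A→{S, B, E}, B→{S}, C→{S, C, D, E}, D→{S}; union {S, B, C, D, E}; ε-closure = {S, A, B, C, D, E}.
Read 'b': S→{D, E}, A→{S, B, E}, B→{S}, C→{S, C, D, E}, D→{S}, E→{S, A}; now {S, A, B, C, D, E}.
Read 'a': S→{D}, A→{B}, B→{S}, C→{S, C}, D→{A, D}, E→{A, C, E}; now {S, A, B, C, D, E}.
Read 'a': S→{D}, A→{B}, B→{S}, C→{S, C}, D→{A, D}, E→{A, C, E}; now {S, A, B, C, D, E}.
Read 'b': S→{D, E}, A→{S, B, E}, B→{S}, C→{S, C, D, E}, D→{S}, E→{S, A}; now {S, A, B, C, D, E}.
That set has 6 states.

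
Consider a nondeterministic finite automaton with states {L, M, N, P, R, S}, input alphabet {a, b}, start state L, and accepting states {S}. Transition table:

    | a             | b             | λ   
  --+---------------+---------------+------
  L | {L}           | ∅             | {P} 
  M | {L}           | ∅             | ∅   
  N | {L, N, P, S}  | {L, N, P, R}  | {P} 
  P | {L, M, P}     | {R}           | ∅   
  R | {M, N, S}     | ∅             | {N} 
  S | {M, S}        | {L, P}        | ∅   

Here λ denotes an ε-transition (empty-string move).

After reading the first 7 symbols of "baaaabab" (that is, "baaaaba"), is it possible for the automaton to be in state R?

No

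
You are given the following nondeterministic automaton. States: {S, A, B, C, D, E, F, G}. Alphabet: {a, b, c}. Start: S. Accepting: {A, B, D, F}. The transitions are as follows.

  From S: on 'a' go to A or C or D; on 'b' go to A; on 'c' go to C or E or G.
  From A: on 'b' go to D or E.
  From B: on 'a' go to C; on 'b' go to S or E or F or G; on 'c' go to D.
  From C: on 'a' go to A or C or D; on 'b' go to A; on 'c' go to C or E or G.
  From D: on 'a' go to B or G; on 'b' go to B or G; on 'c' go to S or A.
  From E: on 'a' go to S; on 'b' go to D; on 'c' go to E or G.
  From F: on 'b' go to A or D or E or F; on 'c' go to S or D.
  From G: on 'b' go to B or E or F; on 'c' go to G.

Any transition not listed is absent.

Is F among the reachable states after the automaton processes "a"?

Start in {S}.
Read 'a': S→{A, C, D}; now {A, C, D}.
State F is not in {A, C, D}.

No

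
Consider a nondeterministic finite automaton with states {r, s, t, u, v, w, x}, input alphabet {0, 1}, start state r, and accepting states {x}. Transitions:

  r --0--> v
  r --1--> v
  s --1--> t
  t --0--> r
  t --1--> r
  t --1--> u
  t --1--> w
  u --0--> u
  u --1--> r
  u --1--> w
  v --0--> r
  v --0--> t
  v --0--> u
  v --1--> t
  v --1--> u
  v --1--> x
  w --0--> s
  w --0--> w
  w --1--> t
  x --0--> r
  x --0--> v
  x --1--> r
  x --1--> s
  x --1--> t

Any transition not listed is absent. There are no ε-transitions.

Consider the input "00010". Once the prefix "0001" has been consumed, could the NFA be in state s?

Start in {r}.
Read '0': {r} → {v}.
Read '0': {v} → {r, t, u}.
Read '0': {r, t, u} → {r, u, v}.
Read '1': {r, u, v} → {r, t, u, v, w, x}.
State s is not in {r, t, u, v, w, x}.

No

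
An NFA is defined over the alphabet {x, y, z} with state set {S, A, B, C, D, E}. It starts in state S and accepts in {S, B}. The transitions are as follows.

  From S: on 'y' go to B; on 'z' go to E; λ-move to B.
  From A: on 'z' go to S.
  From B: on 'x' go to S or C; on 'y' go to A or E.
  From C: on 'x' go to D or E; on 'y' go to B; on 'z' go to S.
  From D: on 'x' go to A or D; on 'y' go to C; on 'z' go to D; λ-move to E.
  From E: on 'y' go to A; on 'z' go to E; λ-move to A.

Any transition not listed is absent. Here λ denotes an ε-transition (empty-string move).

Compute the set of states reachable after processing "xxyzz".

Start: ε-closure({S}) = {S, B}.
Read 'x': {S, B} → {S, B, C}.
Read 'x': {S, B, C} → {S, A, B, C, D, E}.
Read 'y': {S, A, B, C, D, E} → {A, B, C, E}.
Read 'z': {A, B, C, E} → {S, A, B, E}.
Read 'z': {S, A, B, E} → {S, A, B, E}.

{S, A, B, E}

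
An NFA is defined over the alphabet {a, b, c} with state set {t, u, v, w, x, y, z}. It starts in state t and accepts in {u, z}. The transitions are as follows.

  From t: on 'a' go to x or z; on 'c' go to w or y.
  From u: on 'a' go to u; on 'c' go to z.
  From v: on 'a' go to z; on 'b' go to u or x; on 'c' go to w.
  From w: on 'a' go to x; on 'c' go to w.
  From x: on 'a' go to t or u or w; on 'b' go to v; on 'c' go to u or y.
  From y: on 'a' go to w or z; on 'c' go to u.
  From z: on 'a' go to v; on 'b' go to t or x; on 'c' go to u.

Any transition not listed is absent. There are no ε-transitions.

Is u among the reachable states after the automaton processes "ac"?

Start in {t}.
Read 'a': t→{x, z}; now {x, z}.
Read 'c': x→{u, y}, z→{u}; now {u, y}.
State u is in {u, y}.

Yes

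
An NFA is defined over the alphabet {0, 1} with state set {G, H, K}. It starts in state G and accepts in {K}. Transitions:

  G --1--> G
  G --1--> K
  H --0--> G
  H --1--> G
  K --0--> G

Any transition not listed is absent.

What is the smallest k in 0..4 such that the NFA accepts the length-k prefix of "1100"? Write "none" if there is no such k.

Start in {G}.
Read '1': G→{G, K}; now {G, K}.
None of the earlier sets intersect F, but {G, K} does.

1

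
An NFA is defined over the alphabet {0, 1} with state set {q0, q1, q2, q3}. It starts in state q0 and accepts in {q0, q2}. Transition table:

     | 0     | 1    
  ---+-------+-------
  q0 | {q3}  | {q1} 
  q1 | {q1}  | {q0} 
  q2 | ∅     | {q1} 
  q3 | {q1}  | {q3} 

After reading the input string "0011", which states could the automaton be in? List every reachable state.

{q1}

Start in {q0}.
Read '0': q0→{q3}; now {q3}.
Read '0': q3→{q1}; now {q1}.
Read '1': q1→{q0}; now {q0}.
Read '1': q0→{q1}; now {q1}.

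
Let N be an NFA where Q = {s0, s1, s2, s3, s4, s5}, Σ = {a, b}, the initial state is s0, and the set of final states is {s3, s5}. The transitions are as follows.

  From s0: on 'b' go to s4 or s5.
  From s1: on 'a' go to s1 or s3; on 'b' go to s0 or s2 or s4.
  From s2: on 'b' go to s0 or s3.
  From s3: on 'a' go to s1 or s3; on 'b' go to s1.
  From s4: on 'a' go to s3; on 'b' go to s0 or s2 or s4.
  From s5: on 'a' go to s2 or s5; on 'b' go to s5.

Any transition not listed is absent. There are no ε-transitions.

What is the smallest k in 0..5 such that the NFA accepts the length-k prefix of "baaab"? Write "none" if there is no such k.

1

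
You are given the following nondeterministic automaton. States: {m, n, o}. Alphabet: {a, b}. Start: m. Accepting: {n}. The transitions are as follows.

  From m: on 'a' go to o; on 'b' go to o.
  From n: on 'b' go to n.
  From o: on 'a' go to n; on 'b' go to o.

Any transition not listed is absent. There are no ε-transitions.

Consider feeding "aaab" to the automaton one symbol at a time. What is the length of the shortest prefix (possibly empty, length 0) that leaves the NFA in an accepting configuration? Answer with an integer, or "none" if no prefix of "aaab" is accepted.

2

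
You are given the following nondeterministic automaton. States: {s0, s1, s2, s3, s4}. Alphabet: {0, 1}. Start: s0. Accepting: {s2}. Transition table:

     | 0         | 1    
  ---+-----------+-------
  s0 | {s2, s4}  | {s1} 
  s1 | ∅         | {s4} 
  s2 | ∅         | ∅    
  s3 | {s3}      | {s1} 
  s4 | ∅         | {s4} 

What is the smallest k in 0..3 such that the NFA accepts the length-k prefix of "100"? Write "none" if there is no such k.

none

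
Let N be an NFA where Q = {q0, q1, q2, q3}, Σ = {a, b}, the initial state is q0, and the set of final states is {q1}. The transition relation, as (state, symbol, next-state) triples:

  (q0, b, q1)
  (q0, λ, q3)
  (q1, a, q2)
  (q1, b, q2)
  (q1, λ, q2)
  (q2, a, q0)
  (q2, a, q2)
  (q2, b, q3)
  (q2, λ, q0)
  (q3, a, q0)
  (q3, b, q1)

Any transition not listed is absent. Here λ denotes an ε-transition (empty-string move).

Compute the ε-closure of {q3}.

{q3}

Begin with {q3}.
No ε-moves leave this set, so the closure equals the set itself.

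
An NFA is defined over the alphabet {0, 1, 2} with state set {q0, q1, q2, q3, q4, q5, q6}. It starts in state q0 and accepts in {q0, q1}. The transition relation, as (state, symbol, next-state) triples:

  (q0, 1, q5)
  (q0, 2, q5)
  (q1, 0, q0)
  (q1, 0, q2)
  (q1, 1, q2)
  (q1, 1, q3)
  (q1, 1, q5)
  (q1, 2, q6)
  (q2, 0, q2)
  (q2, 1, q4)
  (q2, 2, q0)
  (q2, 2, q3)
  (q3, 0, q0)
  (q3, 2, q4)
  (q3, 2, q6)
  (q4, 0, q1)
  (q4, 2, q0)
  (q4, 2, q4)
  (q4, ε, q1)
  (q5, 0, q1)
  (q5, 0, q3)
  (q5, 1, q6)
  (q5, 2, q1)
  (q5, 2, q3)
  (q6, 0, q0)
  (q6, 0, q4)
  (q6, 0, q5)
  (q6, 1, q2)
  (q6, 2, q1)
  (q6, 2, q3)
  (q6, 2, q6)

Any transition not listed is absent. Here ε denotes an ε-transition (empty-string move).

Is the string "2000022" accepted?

Yes

Start in {q0}.
Read '2': q0→{q5}; now {q5}.
Read '0': q5→{q1, q3}; now {q1, q3}.
Read '0': q1→{q0, q2}, q3→{q0}; now {q0, q2}.
Read '0': q0→∅, q2→{q2}; now {q2}.
Read '0': q2→{q2}; now {q2}.
Read '2': q2→{q0, q3}; now {q0, q3}.
Read '2': q0→{q5}, q3→{q4, q6}; union {q4, q5, q6}; ε-closure = {q1, q4, q5, q6}.
The final set {q1, q4, q5, q6} contains the accepting state q1.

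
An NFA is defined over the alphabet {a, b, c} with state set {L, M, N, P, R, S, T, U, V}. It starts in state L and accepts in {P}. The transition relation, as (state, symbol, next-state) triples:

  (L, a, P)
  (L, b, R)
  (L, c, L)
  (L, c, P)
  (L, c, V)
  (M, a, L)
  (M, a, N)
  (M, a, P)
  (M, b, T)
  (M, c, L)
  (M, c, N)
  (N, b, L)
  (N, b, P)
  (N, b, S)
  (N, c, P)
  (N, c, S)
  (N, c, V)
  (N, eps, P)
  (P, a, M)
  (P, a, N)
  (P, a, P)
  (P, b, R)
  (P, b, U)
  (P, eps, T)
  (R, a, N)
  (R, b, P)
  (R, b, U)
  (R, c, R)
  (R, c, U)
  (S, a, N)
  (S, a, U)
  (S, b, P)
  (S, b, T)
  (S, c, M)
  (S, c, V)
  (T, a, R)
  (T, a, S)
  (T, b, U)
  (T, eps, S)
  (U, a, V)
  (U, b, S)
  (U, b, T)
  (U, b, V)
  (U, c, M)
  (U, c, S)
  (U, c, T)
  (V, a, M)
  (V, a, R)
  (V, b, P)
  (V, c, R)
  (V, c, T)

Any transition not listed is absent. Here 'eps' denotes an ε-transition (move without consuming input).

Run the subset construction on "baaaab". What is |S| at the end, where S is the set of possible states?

Start in {L}.
Read 'b': {L} → {R}.
Read 'a': {R} → {N, P, S, T}.
Read 'a': {N, P, S, T} → {M, N, P, R, S, T, U}.
Read 'a': {M, N, P, R, S, T, U} → {L, M, N, P, R, S, T, U, V}.
Read 'a': {L, M, N, P, R, S, T, U, V} → {L, M, N, P, R, S, T, U, V}.
Read 'b': {L, M, N, P, R, S, T, U, V} → {L, P, R, S, T, U, V}.
That set has 7 states.

7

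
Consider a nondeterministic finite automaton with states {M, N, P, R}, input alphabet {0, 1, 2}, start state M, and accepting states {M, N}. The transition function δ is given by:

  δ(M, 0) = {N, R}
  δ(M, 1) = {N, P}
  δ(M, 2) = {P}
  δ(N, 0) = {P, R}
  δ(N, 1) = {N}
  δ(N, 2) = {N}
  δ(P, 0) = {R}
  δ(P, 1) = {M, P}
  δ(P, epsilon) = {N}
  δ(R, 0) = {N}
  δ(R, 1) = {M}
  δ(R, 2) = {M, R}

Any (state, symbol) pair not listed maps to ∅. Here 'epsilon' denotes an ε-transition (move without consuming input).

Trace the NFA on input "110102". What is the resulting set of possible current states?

Start in {M}.
Read '1': M→{N, P}; now {N, P}.
Read '1': N→{N}, P→{M, P}; now {M, N, P}.
Read '0': M→{N, R}, N→{P, R}, P→{R}; now {N, P, R}.
Read '1': N→{N}, P→{M, P}, R→{M}; now {M, N, P}.
Read '0': M→{N, R}, N→{P, R}, P→{R}; now {N, P, R}.
Read '2': N→{N}, P→∅, R→{M, R}; now {M, N, R}.

{M, N, R}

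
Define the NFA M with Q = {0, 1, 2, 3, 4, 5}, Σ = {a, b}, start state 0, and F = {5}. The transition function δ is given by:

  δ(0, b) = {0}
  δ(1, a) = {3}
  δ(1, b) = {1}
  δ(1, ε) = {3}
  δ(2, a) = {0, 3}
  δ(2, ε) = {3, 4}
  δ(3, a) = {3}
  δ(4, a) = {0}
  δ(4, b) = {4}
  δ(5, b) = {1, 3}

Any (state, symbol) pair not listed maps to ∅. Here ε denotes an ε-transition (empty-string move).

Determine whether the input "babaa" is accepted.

No

Start in {0}.
Read 'b': 0→{0}; now {0}.
Read 'a': 0→∅; now ∅.
The set is empty and remains empty for the remaining 3 symbols.
The final set ∅ contains no accepting state.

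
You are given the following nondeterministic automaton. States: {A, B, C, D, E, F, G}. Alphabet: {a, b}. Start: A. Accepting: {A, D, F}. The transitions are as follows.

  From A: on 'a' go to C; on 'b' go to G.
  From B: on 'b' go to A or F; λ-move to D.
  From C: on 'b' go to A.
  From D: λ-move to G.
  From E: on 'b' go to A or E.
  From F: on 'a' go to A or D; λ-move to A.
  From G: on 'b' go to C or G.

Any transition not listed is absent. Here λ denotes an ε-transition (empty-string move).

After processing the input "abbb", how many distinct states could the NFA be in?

2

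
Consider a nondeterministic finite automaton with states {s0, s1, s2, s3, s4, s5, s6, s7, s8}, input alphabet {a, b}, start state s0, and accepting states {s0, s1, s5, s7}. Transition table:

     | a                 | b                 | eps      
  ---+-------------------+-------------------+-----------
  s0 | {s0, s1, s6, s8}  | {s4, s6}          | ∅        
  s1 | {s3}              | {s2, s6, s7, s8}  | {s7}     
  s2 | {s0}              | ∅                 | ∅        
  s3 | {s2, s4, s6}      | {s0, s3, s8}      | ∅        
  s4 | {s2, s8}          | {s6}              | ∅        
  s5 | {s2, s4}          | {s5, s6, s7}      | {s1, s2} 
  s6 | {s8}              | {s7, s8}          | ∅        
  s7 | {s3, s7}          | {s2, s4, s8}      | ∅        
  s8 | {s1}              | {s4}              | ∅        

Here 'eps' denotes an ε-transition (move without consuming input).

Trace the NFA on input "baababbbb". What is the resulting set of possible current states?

{s0, s2, s3, s4, s6, s7, s8}

Start in {s0}.
Read 'b': {s0} → {s4, s6}.
Read 'a': {s4, s6} → {s2, s8}.
Read 'a': {s2, s8} → {s0, s1, s7}.
Read 'b': {s0, s1, s7} → {s2, s4, s6, s7, s8}.
Read 'a': {s2, s4, s6, s7, s8} → {s0, s1, s2, s3, s7, s8}.
Read 'b': {s0, s1, s2, s3, s7, s8} → {s0, s2, s3, s4, s6, s7, s8}.
Read 'b': {s0, s2, s3, s4, s6, s7, s8} → {s0, s2, s3, s4, s6, s7, s8}.
Read 'b': {s0, s2, s3, s4, s6, s7, s8} → {s0, s2, s3, s4, s6, s7, s8}.
Read 'b': {s0, s2, s3, s4, s6, s7, s8} → {s0, s2, s3, s4, s6, s7, s8}.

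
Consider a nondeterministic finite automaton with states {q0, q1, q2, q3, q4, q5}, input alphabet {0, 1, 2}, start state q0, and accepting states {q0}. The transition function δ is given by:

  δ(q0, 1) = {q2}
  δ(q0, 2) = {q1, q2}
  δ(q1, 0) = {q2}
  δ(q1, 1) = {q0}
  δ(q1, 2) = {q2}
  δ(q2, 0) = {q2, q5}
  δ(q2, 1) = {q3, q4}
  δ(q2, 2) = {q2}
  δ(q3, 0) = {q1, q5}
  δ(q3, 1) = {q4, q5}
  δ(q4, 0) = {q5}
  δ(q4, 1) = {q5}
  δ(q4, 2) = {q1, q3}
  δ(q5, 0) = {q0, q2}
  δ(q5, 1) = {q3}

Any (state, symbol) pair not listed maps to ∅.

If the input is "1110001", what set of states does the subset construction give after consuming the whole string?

{q2, q3, q4}

Start in {q0}.
Read '1': {q0} → {q2}.
Read '1': {q2} → {q3, q4}.
Read '1': {q3, q4} → {q4, q5}.
Read '0': {q4, q5} → {q0, q2, q5}.
Read '0': {q0, q2, q5} → {q0, q2, q5}.
Read '0': {q0, q2, q5} → {q0, q2, q5}.
Read '1': {q0, q2, q5} → {q2, q3, q4}.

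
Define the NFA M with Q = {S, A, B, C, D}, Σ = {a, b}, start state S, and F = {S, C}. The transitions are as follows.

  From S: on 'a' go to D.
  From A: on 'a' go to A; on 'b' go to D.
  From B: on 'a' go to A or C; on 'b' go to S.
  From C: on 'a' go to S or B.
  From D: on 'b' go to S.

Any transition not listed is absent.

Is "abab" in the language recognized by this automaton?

Yes

Start in {S}.
Read 'a': S→{D}; now {D}.
Read 'b': D→{S}; now {S}.
Read 'a': S→{D}; now {D}.
Read 'b': D→{S}; now {S}.
The final set {S} contains the accepting state S.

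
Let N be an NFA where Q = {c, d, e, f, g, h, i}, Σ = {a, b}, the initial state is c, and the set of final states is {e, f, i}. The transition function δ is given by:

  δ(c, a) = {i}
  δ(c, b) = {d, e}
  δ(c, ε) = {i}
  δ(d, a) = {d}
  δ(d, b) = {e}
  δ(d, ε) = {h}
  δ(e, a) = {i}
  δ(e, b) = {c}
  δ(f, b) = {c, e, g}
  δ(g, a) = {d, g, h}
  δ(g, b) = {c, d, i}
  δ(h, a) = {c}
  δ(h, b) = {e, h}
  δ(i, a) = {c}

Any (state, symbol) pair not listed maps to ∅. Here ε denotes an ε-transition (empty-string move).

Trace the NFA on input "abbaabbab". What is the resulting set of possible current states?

Start: ε-closure({c}) = {c, i}.
Read 'a': {c, i} → {c, i}.
Read 'b': {c, i} → {d, e, h}.
Read 'b': {d, e, h} → {c, e, h, i}.
Read 'a': {c, e, h, i} → {c, i}.
Read 'a': {c, i} → {c, i}.
Read 'b': {c, i} → {d, e, h}.
Read 'b': {d, e, h} → {c, e, h, i}.
Read 'a': {c, e, h, i} → {c, i}.
Read 'b': {c, i} → {d, e, h}.

{d, e, h}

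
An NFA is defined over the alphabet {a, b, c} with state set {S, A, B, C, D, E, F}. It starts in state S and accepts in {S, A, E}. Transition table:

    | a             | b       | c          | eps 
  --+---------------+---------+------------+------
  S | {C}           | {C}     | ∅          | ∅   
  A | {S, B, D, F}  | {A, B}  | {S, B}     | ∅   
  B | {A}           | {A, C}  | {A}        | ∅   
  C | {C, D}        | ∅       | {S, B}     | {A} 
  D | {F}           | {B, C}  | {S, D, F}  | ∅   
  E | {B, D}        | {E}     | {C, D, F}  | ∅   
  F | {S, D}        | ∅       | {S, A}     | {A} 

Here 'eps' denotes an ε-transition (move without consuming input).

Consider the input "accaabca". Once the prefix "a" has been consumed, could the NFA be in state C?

Start in {S}.
Read 'a': S→{C}; union {C}; ε-closure = {A, C}.
State C is in {A, C}.

Yes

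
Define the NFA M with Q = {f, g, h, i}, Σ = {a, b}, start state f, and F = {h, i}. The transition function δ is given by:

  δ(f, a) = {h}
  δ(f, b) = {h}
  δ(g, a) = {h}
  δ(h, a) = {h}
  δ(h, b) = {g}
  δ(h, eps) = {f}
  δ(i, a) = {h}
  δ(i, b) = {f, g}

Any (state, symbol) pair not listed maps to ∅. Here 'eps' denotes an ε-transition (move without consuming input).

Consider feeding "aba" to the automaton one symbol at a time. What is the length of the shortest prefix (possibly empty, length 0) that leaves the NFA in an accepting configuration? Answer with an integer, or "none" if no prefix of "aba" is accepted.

1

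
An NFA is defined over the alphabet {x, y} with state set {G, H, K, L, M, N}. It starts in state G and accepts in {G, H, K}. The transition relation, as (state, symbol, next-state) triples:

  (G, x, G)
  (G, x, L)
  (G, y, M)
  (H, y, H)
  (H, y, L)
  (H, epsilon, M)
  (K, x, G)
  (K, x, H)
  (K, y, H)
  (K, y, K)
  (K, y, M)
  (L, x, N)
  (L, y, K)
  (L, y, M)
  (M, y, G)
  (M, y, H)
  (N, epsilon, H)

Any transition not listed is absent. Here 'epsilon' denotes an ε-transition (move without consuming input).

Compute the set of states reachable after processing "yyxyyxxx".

Start in {G}.
Read 'y': G→{M}; now {M}.
Read 'y': M→{G, H}; union {G, H}; ε-closure = {G, H, M}.
Read 'x': G→{G, L}, H→∅, M→∅; now {G, L}.
Read 'y': G→{M}, L→{K, M}; now {K, M}.
Read 'y': K→{H, K, M}, M→{G, H}; now {G, H, K, M}.
Read 'x': G→{G, L}, H→∅, K→{G, H}, M→∅; union {G, H, L}; ε-closure = {G, H, L, M}.
Read 'x': G→{G, L}, H→∅, L→{N}, M→∅; union {G, L, N}; ε-closure = {G, H, L, M, N}.
Read 'x': G→{G, L}, H→∅, L→{N}, M→∅, N→∅; union {G, L, N}; ε-closure = {G, H, L, M, N}.

{G, H, L, M, N}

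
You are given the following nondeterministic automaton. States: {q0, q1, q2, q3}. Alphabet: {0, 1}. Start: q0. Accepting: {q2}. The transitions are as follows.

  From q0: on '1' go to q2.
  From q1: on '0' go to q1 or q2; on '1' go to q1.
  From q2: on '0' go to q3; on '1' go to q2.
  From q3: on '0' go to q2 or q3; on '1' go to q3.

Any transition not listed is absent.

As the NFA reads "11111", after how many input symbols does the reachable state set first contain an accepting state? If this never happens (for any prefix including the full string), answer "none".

Start in {q0}.
Read '1': q0→{q2}; now {q2}.
None of the earlier sets intersect F, but {q2} does.

1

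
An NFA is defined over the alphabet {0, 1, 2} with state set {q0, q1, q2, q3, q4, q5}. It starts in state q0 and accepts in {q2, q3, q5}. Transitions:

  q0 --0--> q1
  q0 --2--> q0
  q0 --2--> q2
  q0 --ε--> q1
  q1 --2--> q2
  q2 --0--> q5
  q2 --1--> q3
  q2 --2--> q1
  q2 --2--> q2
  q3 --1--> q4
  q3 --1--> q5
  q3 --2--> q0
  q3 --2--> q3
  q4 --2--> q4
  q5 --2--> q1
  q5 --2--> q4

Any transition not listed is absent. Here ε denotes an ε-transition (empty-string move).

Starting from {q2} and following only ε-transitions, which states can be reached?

Begin with {q2}.
No ε-moves leave this set, so the closure equals the set itself.

{q2}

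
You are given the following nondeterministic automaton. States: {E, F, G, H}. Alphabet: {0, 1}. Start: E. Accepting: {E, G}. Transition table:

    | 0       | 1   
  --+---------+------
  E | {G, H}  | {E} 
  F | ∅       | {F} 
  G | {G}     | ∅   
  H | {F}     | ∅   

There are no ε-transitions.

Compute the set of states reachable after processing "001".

{F}

Start in {E}.
Read '0': {E} → {G, H}.
Read '0': {G, H} → {F, G}.
Read '1': {F, G} → {F}.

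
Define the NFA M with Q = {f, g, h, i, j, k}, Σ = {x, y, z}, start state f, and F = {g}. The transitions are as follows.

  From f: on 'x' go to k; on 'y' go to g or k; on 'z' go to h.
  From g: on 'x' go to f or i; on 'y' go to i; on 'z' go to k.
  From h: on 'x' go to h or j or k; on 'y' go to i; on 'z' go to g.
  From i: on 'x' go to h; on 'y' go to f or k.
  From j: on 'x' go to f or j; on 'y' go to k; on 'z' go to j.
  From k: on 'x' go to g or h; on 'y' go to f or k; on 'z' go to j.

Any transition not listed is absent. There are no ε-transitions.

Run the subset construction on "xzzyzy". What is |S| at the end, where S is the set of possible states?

Start in {f}.
Read 'x': f→{k}; now {k}.
Read 'z': k→{j}; now {j}.
Read 'z': j→{j}; now {j}.
Read 'y': j→{k}; now {k}.
Read 'z': k→{j}; now {j}.
Read 'y': j→{k}; now {k}.
That set has 1 state.

1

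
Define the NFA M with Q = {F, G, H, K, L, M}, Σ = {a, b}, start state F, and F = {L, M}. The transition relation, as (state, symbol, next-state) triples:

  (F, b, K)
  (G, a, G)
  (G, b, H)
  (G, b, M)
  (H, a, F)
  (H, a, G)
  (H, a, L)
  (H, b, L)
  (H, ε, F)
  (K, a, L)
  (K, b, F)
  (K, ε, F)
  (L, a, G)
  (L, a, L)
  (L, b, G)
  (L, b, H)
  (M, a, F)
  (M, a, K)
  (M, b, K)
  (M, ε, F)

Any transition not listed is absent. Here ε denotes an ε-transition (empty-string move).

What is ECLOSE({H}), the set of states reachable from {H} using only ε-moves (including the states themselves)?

Begin with {H}.
ε-move H → F; add F.

{F, H}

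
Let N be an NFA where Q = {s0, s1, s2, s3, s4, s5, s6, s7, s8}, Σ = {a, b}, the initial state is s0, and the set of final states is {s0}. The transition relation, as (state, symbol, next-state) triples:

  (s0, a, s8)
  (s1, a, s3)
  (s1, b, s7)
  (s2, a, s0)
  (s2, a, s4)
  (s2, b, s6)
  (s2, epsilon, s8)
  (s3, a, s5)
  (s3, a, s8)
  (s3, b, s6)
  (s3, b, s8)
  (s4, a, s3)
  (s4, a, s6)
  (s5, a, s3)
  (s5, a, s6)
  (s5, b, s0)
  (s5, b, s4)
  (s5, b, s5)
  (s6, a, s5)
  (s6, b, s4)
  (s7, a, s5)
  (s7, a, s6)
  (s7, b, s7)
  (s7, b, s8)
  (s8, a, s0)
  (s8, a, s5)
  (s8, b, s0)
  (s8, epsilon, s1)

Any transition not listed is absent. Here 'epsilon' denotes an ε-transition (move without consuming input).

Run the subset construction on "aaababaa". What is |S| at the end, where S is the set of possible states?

Start in {s0}.
Read 'a': {s0} → {s1, s8}.
Read 'a': {s1, s8} → {s0, s3, s5}.
Read 'a': {s0, s3, s5} → {s1, s3, s5, s6, s8}.
Read 'b': {s1, s3, s5, s6, s8} → {s0, s1, s4, s5, s6, s7, s8}.
Read 'a': {s0, s1, s4, s5, s6, s7, s8} → {s0, s1, s3, s5, s6, s8}.
Read 'b': {s0, s1, s3, s5, s6, s8} → {s0, s1, s4, s5, s6, s7, s8}.
Read 'a': {s0, s1, s4, s5, s6, s7, s8} → {s0, s1, s3, s5, s6, s8}.
Read 'a': {s0, s1, s3, s5, s6, s8} → {s0, s1, s3, s5, s6, s8}.
That set has 6 states.

6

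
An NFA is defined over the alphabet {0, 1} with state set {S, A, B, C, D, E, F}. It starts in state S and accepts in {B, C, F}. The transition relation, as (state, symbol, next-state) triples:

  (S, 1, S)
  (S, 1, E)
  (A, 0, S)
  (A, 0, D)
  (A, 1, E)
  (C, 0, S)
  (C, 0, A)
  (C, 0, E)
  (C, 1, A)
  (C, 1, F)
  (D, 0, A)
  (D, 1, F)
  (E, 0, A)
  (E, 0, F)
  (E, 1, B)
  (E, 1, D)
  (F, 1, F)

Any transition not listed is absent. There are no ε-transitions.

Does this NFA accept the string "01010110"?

No

Start in {S}.
Read '0': {S} → ∅.
The set is empty and remains empty for the remaining 7 symbols.
The final set ∅ contains no accepting state.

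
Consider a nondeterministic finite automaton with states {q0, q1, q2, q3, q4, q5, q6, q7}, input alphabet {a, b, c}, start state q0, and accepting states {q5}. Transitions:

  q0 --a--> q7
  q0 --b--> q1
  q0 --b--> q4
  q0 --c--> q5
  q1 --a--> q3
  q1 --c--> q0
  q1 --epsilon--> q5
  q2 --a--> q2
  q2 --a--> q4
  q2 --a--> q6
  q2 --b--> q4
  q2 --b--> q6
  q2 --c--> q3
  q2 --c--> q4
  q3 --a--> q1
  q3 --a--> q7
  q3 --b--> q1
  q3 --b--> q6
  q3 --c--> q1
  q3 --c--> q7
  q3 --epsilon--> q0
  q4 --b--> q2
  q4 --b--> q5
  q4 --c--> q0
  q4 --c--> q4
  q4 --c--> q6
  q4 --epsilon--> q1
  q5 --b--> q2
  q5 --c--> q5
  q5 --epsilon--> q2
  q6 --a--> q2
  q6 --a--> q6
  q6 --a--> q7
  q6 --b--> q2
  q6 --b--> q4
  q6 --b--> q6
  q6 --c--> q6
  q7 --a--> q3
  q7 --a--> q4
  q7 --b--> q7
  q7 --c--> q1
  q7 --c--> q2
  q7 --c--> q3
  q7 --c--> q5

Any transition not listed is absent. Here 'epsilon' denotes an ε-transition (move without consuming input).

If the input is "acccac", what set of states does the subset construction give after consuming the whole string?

Start in {q0}.
Read 'a': {q0} → {q7}.
Read 'c': {q7} → {q0, q1, q2, q3, q5}.
Read 'c': {q0, q1, q2, q3, q5} → {q0, q1, q2, q3, q4, q5, q7}.
Read 'c': {q0, q1, q2, q3, q4, q5, q7} → {q0, q1, q2, q3, q4, q5, q6, q7}.
Read 'a': {q0, q1, q2, q3, q4, q5, q6, q7} → {q0, q1, q2, q3, q4, q5, q6, q7}.
Read 'c': {q0, q1, q2, q3, q4, q5, q6, q7} → {q0, q1, q2, q3, q4, q5, q6, q7}.

{q0, q1, q2, q3, q4, q5, q6, q7}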